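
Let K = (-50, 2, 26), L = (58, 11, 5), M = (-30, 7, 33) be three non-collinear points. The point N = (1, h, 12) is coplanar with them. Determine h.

5

A normal to the plane is n = KL × KM = (168, -1176, 360).
N lies in the plane iff n · KN = 0.
This gives (-1176)h + (5880) = 0, so h = 5.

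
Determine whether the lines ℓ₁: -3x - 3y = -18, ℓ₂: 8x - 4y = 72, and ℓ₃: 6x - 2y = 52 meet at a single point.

Yes

Lines aᵢx + bᵢy = cᵢ with pairwise distinct directions are concurrent exactly when det[aᵢ bᵢ cᵢ] = 0.
Here the determinant is 0.
It vanishes, so the lines are concurrent at (8, -2).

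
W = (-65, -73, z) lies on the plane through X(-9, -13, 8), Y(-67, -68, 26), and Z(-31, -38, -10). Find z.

The plane through X, Y, Z has equation 1440x − 1440y + 240z = 7680.
Substituting W: (240)z + (11520) = 7680, so z = -16.

-16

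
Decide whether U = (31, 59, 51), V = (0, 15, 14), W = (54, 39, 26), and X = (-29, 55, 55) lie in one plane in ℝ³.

No

With U as base: UV = (-31, -44, -37), UW = (23, -20, -25), UX = (-60, -4, 4).
UW × UX = (-180, 1408, -1292).
UV · (UW × UX) = -8568.
Since -8568 ≠ 0, the four points are not coplanar.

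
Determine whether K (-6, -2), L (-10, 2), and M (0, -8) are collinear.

Yes

KL = (-4, 4), KM = (6, -6).
det[KL; KM] = (-4)(-6) − (4)(6) = 0.
The determinant is zero, so the points are collinear.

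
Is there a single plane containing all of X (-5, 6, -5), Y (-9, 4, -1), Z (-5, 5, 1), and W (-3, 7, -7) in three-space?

Yes

The four points are coplanar iff the 3×3 determinant with rows XY, XZ, XW is zero.
Rows: (-4, -2, 4), (0, -1, 6), (2, 1, -2).
Expanding along the first row: (-4)(-4) − (-2)(-12) + (4)(2) = 0.
Zero determinant ⇒ coplanar.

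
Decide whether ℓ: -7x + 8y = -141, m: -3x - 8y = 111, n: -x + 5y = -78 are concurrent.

Lines aᵢx + bᵢy = cᵢ with pairwise distinct directions are concurrent exactly when det[aᵢ bᵢ cᵢ] = 0.
Here the determinant is 0.
It vanishes, so the lines are concurrent at (3, -15).

Yes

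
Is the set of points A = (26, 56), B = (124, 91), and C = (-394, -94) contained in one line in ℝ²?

AB = (98, 35), AC = (-420, -150).
Twice the signed area of △ABC is (98)(-150) − (35)(-420) = 0.
The triangle is degenerate (zero area), so the points are collinear.

Yes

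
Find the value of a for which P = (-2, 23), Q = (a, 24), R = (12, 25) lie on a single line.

5

The three points are collinear iff det[PQ; PR] = 0.
This determinant is linear in a: (2)a + (-10) = 0, so a = 5.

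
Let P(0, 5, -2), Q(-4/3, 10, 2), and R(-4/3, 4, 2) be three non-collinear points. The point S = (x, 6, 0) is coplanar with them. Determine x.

-2/3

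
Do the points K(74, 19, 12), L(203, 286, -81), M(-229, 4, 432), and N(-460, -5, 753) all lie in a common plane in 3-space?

Yes

The four points are coplanar iff the 3×3 determinant with rows KL, KM, KN is zero.
Rows: (129, 267, -93), (-303, -15, 420), (-534, -24, 741).
Expanding along the first row: (129)(-1035) − (267)(-243) + (-93)(-738) = 0.
Zero determinant ⇒ coplanar.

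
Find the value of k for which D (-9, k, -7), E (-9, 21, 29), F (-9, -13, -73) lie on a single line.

Collinearity requires DE × DF = 0; each component is linear in k.
The x-component gives (102)k + (-918) = 0, so k = 9.
The remaining components then also vanish.

9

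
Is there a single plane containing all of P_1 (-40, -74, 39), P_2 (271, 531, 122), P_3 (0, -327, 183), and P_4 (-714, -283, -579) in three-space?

No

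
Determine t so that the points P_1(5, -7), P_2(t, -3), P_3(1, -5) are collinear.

The three points are collinear iff det[P_1P_2; P_1P_3] = 0.
This determinant is linear in t: (2)t + (6) = 0, so t = -3.

-3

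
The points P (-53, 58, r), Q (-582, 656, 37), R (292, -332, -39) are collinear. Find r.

-9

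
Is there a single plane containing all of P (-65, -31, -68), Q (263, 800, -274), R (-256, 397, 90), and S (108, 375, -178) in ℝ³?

The four points are coplanar iff the 3×3 determinant with rows PQ, PR, PS is zero.
Rows: (328, 831, -206), (-191, 428, 158), (173, 406, -110).
Expanding along the first row: (328)(-111228) − (831)(-6324) + (-206)(-151590) = 0.
Zero determinant ⇒ coplanar.

Yes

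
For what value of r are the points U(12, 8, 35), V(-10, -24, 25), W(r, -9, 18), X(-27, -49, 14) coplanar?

1

The points are coplanar iff UV · (UW × UX) = 0.
Expanding, this is linear in r: (-102)r + (102) = 0.
So r = 1.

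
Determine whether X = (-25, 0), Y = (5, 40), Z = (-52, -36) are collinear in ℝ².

XY = (30, 40), XZ = (-27, -36).
Checking proportionality: XZ = -9/10·XY, so the vectors are parallel and the points are collinear.

Yes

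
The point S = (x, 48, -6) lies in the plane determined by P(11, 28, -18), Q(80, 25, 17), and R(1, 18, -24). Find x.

Coplanarity requires PQ · (PR × PS) = 0.
PQ = (69, -3, 35), PR = (-10, -10, -6); the triple product is linear in x with coefficient 368 and constant term -11408.
Setting it to zero: x = 31.

31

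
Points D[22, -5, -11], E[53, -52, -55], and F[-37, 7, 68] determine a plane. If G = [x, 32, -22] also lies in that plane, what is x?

Coplanarity requires DE · (DF × DG) = 0.
DE = (31, -47, -44), DF = (-59, 12, 79); the triple product is linear in x with coefficient -3185 and constant term 101920.
Setting it to zero: x = 32.

32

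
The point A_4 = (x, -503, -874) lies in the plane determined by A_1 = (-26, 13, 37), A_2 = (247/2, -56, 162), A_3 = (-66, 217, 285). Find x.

-219/2

A normal to the plane is n = A_1A_2 × A_1A_3 = (-42612, -42076, 27738).
A_4 lies in the plane iff n · A_1A_4 = 0.
This gives (-42612)x + (-4666014) = 0, so x = -219/2.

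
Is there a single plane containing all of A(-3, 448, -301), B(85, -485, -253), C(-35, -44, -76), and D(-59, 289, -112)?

Yes

With A as base: AB = (88, -933, 48), AC = (-32, -492, 225), AD = (-56, -159, 189).
AC × AD = (-57213, -6552, -22464).
AB · (AC × AD) = 0.
The scalar triple product vanishes, so the four points are coplanar.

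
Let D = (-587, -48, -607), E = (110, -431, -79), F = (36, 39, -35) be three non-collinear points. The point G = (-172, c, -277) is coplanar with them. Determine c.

-209

A normal to the plane is n = DE × DF = (-265012, -69740, 299248).
G lies in the plane iff n · DG = 0.
This gives (-69740)c + (-14575660) = 0, so c = -209.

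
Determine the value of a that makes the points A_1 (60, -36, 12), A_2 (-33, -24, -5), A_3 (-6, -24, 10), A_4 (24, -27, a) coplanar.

18

The points are coplanar iff A_1A_2 · (A_1A_3 × A_1A_4) = 0.
Expanding, this is linear in a: (-324)a + (5832) = 0.
So a = 18.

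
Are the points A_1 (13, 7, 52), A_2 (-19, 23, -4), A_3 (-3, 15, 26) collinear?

No

A_1A_2 = (-32, 16, -56), A_1A_3 = (-16, 8, -26).
Comparing components 2 and 3: (16)(-26) − (-56)(8) = 32 ≠ 0, so A_1A_2 and A_1A_3 are not parallel and the points are not collinear.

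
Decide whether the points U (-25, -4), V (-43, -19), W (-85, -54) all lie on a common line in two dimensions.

UV = (-18, -15), UW = (-60, -50).
Checking proportionality: UW = 10/3·UV, so the vectors are parallel and the points are collinear.

Yes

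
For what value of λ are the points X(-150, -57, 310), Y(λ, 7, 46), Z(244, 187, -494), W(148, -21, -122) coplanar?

-6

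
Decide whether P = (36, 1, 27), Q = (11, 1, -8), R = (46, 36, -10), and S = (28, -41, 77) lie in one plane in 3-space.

Yes

With P as base: PQ = (-25, 0, -35), PR = (10, 35, -37), PS = (-8, -42, 50).
PR × PS = (196, -204, -140).
PQ · (PR × PS) = 0.
The scalar triple product vanishes, so the four points are coplanar.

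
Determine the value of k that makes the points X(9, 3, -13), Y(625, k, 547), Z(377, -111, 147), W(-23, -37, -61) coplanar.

Coplanarity ⇔ det[XY; XZ; XW] = 0.
Expanding, this is linear in k: (12544)k + (-3010560) = 0.
So k = 240.

240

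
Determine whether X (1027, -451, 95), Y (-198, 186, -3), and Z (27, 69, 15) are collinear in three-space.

Yes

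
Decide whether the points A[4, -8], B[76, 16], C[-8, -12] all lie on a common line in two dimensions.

AB = (72, 24), AC = (-12, -4).
det[AB; AC] = (72)(-4) − (24)(-12) = 0.
The determinant is zero, so the points are collinear.

Yes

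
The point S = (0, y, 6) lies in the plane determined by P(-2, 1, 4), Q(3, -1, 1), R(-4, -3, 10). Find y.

-3

A normal to the plane is n = PQ × PR = (-24, -24, -24).
S lies in the plane iff n · PS = 0.
This gives (-24)y + (-72) = 0, so y = -3.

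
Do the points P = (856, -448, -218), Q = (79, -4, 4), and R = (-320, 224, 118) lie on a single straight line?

PQ = (-777, 444, 222), PR = (-1176, 672, 336).
Each component of PR is 56/37 times the corresponding component of PQ, so PR = 56/37·PQ and the points are collinear.

Yes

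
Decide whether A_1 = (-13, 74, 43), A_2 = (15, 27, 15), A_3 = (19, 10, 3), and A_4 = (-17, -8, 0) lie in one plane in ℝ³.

The four points are coplanar iff the 3×3 determinant with rows A_1A_2, A_1A_3, A_1A_4 is zero.
Rows: (28, -47, -28), (32, -64, -40), (-4, -82, -43).
Expanding along the first row: (28)(-528) − (-47)(-1536) + (-28)(-2880) = -6336.
Nonzero ⇒ not coplanar.

No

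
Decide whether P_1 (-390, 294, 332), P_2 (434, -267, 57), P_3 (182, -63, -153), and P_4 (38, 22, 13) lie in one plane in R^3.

No

The four points are coplanar iff the 3×3 determinant with rows P_1P_2, P_1P_3, P_1P_4 is zero.
Rows: (824, -561, -275), (572, -357, -485), (428, -272, -319).
Expanding along the first row: (824)(-18037) − (-561)(25112) + (-275)(-2788) = -7956.
Nonzero ⇒ not coplanar.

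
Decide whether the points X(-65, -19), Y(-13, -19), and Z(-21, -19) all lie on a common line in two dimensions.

XY = (52, 0), XZ = (44, 0).
det[XY; XZ] = (52)(0) − (0)(44) = 0.
The determinant is zero, so the points are collinear.

Yes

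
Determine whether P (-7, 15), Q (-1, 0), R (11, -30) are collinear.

PQ = (6, -15), PR = (18, -45).
Twice the signed area of △PQR is (6)(-45) − (-15)(18) = 0.
The triangle is degenerate (zero area), so the points are collinear.

Yes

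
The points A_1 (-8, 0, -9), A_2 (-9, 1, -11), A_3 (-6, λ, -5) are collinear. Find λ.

Collinearity requires A_1A_2 × A_1A_3 = 0; each component is linear in λ.
The x-component gives (2)λ + (4) = 0, so λ = -2.
The remaining components then also vanish.

-2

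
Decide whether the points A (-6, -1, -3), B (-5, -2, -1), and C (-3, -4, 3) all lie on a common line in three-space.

AB = (1, -1, 2), AC = (3, -3, 6).
Each component of AC is 3 times the corresponding component of AB, so AC = 3·AB and the points are collinear.

Yes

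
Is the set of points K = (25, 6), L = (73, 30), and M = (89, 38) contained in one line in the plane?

Yes

KL = (48, 24), KM = (64, 32).
Twice the signed area of △KLM is (48)(32) − (24)(64) = 0.
The triangle is degenerate (zero area), so the points are collinear.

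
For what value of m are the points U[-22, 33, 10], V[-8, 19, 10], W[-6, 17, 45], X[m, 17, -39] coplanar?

-6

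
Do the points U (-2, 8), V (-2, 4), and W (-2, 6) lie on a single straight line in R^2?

UV = (0, -4), UW = (0, -2).
Twice the signed area of △UVW is (0)(-2) − (-4)(0) = 0.
The triangle is degenerate (zero area), so the points are collinear.

Yes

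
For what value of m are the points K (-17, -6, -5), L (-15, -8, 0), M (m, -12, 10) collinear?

Direction KL = (2, -2, 5). From the y-coordinate of M, the parameter along the line is τ = (-12 − (-6))/(-2) = 3.
Then m = (-17) + 3·(2) = -11.

-11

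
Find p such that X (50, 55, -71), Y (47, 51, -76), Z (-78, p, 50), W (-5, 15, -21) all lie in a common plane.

-37

Normal to plane XYW: n = (-400, 425, -100); plane equation n·P = 10475.
Requiring n·Z = 10475: (425)p + (26200) = 10475.
So p = -37.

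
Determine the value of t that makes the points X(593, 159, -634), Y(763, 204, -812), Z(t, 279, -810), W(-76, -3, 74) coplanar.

793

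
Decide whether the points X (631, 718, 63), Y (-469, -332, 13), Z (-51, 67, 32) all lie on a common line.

XY = (-1100, -1050, -50), XZ = (-682, -651, -31).
Each component of XZ is 31/50 times the corresponding component of XY, so XZ = 31/50·XY and the points are collinear.

Yes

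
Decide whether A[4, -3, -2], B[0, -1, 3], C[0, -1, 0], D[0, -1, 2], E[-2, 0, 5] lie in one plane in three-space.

The plane through A, B, C has normal n = AB × AC = (-6, -12, 0) and equation n·P = 12.
Checking the remaining points: n·D = 12, n·E = 12.
All equal 12, so all 5 points lie in one plane.

Yes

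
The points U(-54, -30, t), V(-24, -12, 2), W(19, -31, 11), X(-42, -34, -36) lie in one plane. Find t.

The points are coplanar iff UV · (UW × UX) = 0.
Expanding, this is linear in t: (1288)t + (51520) = 0.
So t = -40.

-40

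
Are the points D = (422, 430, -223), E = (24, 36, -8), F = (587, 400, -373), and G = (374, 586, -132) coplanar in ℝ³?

No

The four points are coplanar iff the 3×3 determinant with rows DE, DF, DG is zero.
Rows: (-398, -394, 215), (165, -30, -150), (-48, 156, 91).
Expanding along the first row: (-398)(20670) − (-394)(7815) + (215)(24300) = 76950.
Nonzero ⇒ not coplanar.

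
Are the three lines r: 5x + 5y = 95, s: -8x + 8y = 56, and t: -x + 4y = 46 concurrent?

The three lines meet at one point iff the augmented coefficient matrix [aᵢ bᵢ cᵢ] has rank < 3, i.e. its determinant vanishes.
Here the determinant is 0.
It vanishes, so the lines are concurrent at (6, 13).

Yes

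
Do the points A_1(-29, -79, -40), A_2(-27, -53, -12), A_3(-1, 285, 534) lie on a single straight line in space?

A_1A_2 = (2, 26, 28), A_1A_3 = (28, 364, 574).
A_1A_2 × A_1A_3 = (4732, -364, 0).
The cross product is nonzero, so the points do not lie on one line.

No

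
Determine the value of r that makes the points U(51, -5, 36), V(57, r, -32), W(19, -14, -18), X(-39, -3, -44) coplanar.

-33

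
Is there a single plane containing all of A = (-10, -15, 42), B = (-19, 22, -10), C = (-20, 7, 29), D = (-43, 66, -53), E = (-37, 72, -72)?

The plane through A, B, C has normal n = AB × AC = (663, 403, 172) and equation n·P = -5451.
Checking the remaining points: n·D = -11027, n·E = -7899.
Since n·D = -11027 ≠ -5451, D is off the plane and the points are not all coplanar.

No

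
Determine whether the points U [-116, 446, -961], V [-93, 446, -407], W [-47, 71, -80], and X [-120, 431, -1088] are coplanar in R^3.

No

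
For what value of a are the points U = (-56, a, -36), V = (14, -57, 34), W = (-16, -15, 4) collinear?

Collinearity requires UV × UW = 0; each component is linear in a.
The x-component gives (30)a + (-1230) = 0, so a = 41.
The remaining components then also vanish.

41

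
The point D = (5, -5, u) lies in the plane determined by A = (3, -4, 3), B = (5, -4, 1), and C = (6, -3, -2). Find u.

3

A normal to the plane is n = AB × AC = (2, 4, 2).
D lies in the plane iff n · AD = 0.
This gives (2)u + (-6) = 0, so u = 3.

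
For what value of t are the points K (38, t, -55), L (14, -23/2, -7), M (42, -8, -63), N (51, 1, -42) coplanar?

-17/2

The points are coplanar iff KL · (KM × KN) = 0.
Expanding, this is linear in t: (1092)t + (9282) = 0.
So t = -17/2.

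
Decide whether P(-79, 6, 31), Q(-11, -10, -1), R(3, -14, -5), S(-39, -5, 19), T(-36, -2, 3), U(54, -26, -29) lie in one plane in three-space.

The plane through P, Q, R has normal n = PQ × PR = (-64, -176, -48) and equation n·X = 2512.
Checking the remaining points: n·S = 2464, n·T = 2512, n·U = 2512.
Since n·S = 2464 ≠ 2512, S is off the plane and the points are not all coplanar.

No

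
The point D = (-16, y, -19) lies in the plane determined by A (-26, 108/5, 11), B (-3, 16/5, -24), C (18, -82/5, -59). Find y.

The plane through A, B, C has equation −42x + 70y − (322/5)z = 9478/5.
Substituting D: (70)y + (9478/5) = 9478/5, so y = 0.

0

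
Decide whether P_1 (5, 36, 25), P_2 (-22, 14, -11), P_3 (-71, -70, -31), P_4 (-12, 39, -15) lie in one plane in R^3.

A normal to the plane through P_1, P_2, P_3 is n = P_1P_2 × P_1P_3 = (-2584, 1224, 1190).
The plane has equation n·P = 60894. For P_4: n·P_4 = 60894.
Equal, so P_4 lies in the plane and all four are coplanar.

Yes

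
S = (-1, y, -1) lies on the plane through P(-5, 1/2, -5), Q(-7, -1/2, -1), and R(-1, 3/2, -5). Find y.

A normal to the plane is n = PQ × PR = (-4, 16, 2).
S lies in the plane iff n · PS = 0.
This gives (16)y + (-16) = 0, so y = 1.

1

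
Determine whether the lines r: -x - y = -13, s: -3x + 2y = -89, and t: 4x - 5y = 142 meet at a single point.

The three lines meet at one point iff the augmented coefficient matrix [aᵢ bᵢ cᵢ] has rank < 3, i.e. its determinant vanishes.
Here the determinant is 0.
It vanishes, so the lines are concurrent at (23, -10).

Yes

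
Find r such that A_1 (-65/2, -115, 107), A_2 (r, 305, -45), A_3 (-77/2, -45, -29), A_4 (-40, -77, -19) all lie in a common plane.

The points are coplanar iff A_1A_2 · (A_1A_3 × A_1A_4) = 0.
Expanding, this is linear in r: (-3652)r + (-52954) = 0.
So r = -29/2.

-29/2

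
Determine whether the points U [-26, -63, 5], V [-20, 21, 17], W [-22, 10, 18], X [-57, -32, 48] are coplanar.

The four points are coplanar iff the 3×3 determinant with rows UV, UW, UX is zero.
Rows: (6, 84, 12), (4, 73, 13), (-31, 31, 43).
Expanding along the first row: (6)(2736) − (84)(575) + (12)(2387) = -3240.
Nonzero ⇒ not coplanar.

No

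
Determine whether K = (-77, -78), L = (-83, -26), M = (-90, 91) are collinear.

No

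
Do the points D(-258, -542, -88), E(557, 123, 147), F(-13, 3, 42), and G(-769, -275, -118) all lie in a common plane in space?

With D as base: DE = (815, 665, 235), DF = (245, 545, 130), DG = (-511, 267, -30).
DF × DG = (-51060, -59080, 343910).
DE · (DF × DG) = -83250.
Since -83250 ≠ 0, the four points are not coplanar.

No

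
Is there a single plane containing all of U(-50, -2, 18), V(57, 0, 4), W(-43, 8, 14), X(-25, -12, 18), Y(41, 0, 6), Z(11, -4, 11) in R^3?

Yes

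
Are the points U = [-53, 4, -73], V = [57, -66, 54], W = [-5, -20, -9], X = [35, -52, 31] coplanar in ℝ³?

The four points are coplanar iff the 3×3 determinant with rows UV, UW, UX is zero.
Rows: (110, -70, 127), (48, -24, 64), (88, -56, 104).
Expanding along the first row: (110)(1088) − (-70)(-640) + (127)(-576) = 1728.
Nonzero ⇒ not coplanar.

No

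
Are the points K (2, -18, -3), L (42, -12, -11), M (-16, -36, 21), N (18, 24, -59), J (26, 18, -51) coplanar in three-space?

Yes

The plane through K, L, M has normal n = KL × KM = (0, -816, -612) and equation n·P = 16524.
Checking the remaining points: n·N = 16524, n·J = 16524.
All equal 16524, so all 5 points lie in one plane.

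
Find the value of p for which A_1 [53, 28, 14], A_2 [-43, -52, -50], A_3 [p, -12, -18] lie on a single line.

5

Collinearity requires A_1A_2 × A_1A_3 = 0; each component is linear in p.
The y-component gives (-64)p + (320) = 0, so p = 5.
The remaining components then also vanish.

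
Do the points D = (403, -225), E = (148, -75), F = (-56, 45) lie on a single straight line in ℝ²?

Yes

DE = (-255, 150), DF = (-459, 270).
det[DE; DF] = (-255)(270) − (150)(-459) = 0.
The determinant is zero, so the points are collinear.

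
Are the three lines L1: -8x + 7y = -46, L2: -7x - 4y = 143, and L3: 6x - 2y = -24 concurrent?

Lines aᵢx + bᵢy = cᵢ with pairwise distinct directions are concurrent exactly when det[aᵢ bᵢ cᵢ] = 0.
Here the determinant is 26.
Nonzero, so no common point exists.

No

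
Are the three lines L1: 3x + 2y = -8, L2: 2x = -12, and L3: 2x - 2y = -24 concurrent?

No

Lines aᵢx + bᵢy = cᵢ with pairwise distinct directions are concurrent exactly when det[aᵢ bᵢ cᵢ] = 0.
Here the determinant is 8.
Nonzero, so no common point exists.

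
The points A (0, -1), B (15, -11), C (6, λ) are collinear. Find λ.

Collinearity: (C − A) must be parallel to (B − A) = (15, -10).
Cross-multiplying the components: (λ − (-1))·(15) = (6)·(-10).
Solving gives λ = -5.

-5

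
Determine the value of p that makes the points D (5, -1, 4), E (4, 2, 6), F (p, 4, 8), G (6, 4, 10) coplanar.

Normal to plane DEG: n = (8, 8, -8); plane equation n·P = 0.
Requiring n·F = 0: (8)p + (-32) = 0.
So p = 4.

4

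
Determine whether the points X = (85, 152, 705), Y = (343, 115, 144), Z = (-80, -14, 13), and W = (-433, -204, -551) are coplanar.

A normal to the plane through X, Y, Z is n = XY × XZ = (-67522, 271101, -48933).
The plane has equation n·P = 970217. For W: n·W = 894505.
894505 ≠ 970217, so W is off the plane.

No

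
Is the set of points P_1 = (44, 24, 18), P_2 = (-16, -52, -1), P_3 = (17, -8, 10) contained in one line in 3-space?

No

P_1P_2 = (-60, -76, -19), P_1P_3 = (-27, -32, -8).
P_1P_2 × P_1P_3 = (0, 33, -132).
The cross product is nonzero, so the points do not lie on one line.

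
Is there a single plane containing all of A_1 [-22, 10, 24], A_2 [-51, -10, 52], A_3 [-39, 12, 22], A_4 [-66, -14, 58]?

No

With A_1 as base: A_1A_2 = (-29, -20, 28), A_1A_3 = (-17, 2, -2), A_1A_4 = (-44, -24, 34).
A_1A_3 × A_1A_4 = (20, 666, 496).
A_1A_2 · (A_1A_3 × A_1A_4) = -12.
Since -12 ≠ 0, the four points are not coplanar.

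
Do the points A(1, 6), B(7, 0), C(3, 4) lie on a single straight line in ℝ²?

Yes

AB = (6, -6), AC = (2, -2).
det[AB; AC] = (6)(-2) − (-6)(2) = 0.
The determinant is zero, so the points are collinear.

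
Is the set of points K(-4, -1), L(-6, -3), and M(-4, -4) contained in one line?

KL = (-2, -2), KM = (0, -3).
Twice the signed area of △KLM is (-2)(-3) − (-2)(0) = 6.
The area is nonzero, so the three points are not collinear.

No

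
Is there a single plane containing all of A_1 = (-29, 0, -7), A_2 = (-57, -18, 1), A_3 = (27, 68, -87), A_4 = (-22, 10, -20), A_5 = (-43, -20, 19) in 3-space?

The plane through A_1, A_2, A_3 has normal n = A_1A_2 × A_1A_3 = (896, -1792, -896) and equation n·P = -19712.
Checking the remaining points: n·A_4 = -19712, n·A_5 = -19712.
All equal -19712, so all 5 points lie in one plane.

Yes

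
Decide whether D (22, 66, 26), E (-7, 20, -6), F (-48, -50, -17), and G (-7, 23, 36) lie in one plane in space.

No

A normal to the plane through D, E, F is n = DE × DF = (-1734, 993, 144).
The plane has equation n·P = 31134. For G: n·G = 40161.
40161 ≠ 31134, so G is off the plane.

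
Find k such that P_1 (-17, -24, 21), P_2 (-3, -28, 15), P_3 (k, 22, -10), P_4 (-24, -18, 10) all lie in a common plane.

Normal to plane P_1P_2P_4: n = (80, 196, 56); plane equation n·P = -4888.
Requiring n·P_3 = -4888: (80)k + (3752) = -4888.
So k = -108.

-108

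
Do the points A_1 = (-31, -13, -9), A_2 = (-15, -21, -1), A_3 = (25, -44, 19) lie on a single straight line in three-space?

No

A_1A_2 = (16, -8, 8), A_1A_3 = (56, -31, 28).
A_1A_2 × A_1A_3 = (24, 0, -48).
The cross product is nonzero, so the points do not lie on one line.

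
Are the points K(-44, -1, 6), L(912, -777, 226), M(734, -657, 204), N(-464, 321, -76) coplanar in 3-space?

With K as base: KL = (956, -776, 220), KM = (778, -656, 198), KN = (-420, 322, -82).
KM × KN = (-9964, -19364, -25004).
KL · (KM × KN) = 0.
The scalar triple product vanishes, so the four points are coplanar.

Yes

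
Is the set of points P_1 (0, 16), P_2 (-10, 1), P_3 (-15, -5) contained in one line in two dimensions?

No

P_1P_2 = (-10, -15), P_1P_3 = (-15, -21).
det[P_1P_2; P_1P_3] = (-10)(-21) − (-15)(-15) = -15.
The determinant is nonzero, so they are not collinear.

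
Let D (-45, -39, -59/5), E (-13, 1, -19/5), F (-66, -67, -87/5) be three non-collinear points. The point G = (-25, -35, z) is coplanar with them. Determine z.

The plane through D, E, F has equation (56/5)y − 56z = 224.
Substituting G: (-56)z + (-392) = 224, so z = -11.

-11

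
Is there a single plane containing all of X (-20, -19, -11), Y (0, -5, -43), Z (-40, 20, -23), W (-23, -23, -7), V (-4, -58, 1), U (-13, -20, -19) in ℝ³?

The plane through X, Y, Z has normal n = XY × XZ = (1080, 880, 1060) and equation n·P = -49980.
Checking the remaining points: n·W = -52500, n·V = -54300, n·U = -51780.
Since n·W = -52500 ≠ -49980, W is off the plane and the points are not all coplanar.

No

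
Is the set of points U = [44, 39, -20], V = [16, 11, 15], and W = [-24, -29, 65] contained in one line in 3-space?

Yes

UV = (-28, -28, 35), UW = (-68, -68, 85).
UV × UW = (0, 0, 0).
The cross product vanishes, so the three points are collinear.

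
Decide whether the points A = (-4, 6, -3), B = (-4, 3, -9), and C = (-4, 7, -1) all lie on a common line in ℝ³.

AB = (0, -3, -6), AC = (0, 1, 2).
AB × AC = (0, 0, 0).
The cross product vanishes, so the three points are collinear.

Yes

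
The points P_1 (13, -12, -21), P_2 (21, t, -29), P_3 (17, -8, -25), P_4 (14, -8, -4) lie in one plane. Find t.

-4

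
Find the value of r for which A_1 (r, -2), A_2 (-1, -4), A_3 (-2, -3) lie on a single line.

-3

The three points are collinear iff det[A_1A_2; A_1A_3] = 0.
This determinant is linear in r: (-1)r + (-3) = 0, so r = -3.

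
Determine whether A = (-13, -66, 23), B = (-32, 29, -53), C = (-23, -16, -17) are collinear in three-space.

AB = (-19, 95, -76), AC = (-10, 50, -40).
AB × AC = (0, 0, 0).
The cross product vanishes, so the three points are collinear.

Yes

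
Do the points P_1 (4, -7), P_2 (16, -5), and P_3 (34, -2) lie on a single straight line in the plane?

P_1P_2 = (12, 2), P_1P_3 = (30, 5).
Checking proportionality: P_1P_3 = 5/2·P_1P_2, so the vectors are parallel and the points are collinear.

Yes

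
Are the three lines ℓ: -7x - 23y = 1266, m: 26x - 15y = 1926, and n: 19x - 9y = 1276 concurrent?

No

Lines aᵢx + bᵢy = cᵢ with pairwise distinct directions are concurrent exactly when det[aᵢ bᵢ cᵢ] = 0.
Here the determinant is -1406.
Nonzero, so no common point exists.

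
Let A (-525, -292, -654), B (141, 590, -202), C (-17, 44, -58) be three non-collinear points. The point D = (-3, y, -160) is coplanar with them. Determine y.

212

The plane through A, B, C has equation 373800x − 167320y − 224280z = -708440.
Substituting D: (-167320)y + (34763400) = -708440, so y = 212.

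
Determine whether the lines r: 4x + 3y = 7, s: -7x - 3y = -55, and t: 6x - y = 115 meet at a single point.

Lines aᵢx + bᵢy = cᵢ with pairwise distinct directions are concurrent exactly when det[aᵢ bᵢ cᵢ] = 0.
Here the determinant is 0.
It vanishes, so the lines are concurrent at (16, -19).

Yes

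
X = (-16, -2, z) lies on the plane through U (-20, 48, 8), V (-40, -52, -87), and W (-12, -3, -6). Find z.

-13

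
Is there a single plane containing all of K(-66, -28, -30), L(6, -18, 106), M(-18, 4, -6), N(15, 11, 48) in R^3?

No

With K as base: KL = (72, 10, 136), KM = (48, 32, 24), KN = (81, 39, 78).
KM × KN = (1560, -1800, -720).
KL · (KM × KN) = -3600.
Since -3600 ≠ 0, the four points are not coplanar.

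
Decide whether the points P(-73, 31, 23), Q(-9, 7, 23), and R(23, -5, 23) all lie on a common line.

Yes

PQ = (64, -24, 0), PR = (96, -36, 0).
PQ × PR = (0, 0, 0).
The cross product vanishes, so the three points are collinear.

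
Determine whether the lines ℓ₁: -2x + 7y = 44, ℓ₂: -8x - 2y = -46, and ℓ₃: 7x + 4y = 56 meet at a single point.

No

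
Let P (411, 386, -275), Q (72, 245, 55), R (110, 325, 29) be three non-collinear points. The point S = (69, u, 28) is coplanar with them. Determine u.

A normal to the plane is n = PQ × PR = (-22734, 3726, -21762).
S lies in the plane iff n · PS = 0.
This gives (3726)u + (-257094) = 0, so u = 69.

69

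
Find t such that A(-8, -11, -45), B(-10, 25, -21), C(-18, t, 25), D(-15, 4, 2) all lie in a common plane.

19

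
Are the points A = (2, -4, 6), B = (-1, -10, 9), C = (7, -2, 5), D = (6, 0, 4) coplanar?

With A as base: AB = (-3, -6, 3), AC = (5, 2, -1), AD = (4, 4, -2).
AC × AD = (0, 6, 12).
AB · (AC × AD) = 0.
The scalar triple product vanishes, so the four points are coplanar.

Yes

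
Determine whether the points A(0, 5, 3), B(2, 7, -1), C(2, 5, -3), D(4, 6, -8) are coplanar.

A normal to the plane through A, B, C is n = AB × AC = (-12, 4, -4).
The plane has equation n·P = 8. For D: n·D = 8.
Equal, so D lies in the plane and all four are coplanar.

Yes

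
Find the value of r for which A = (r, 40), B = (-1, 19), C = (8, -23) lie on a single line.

The three points are collinear iff det[AB; AC] = 0.
This determinant is linear in r: (42)r + (231) = 0, so r = -11/2.

-11/2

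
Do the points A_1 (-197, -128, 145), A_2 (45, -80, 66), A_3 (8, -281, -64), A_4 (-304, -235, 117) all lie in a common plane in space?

The four points are coplanar iff the 3×3 determinant with rows A_1A_2, A_1A_3, A_1A_4 is zero.
Rows: (242, 48, -79), (205, -153, -209), (-107, -107, -28).
Expanding along the first row: (242)(-18079) − (48)(-28103) + (-79)(-38306) = 0.
Zero determinant ⇒ coplanar.

Yes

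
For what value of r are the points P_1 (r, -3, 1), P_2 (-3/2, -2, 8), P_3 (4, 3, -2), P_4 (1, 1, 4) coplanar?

1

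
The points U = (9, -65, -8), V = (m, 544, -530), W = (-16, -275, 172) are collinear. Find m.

163/2

Direction UW = (-25, -210, 180). From the y-coordinate of V, the parameter along the line is τ = (544 − (-65))/(-210) = -29/10.
Then m = 9 + (-29/10)·(-25) = 163/2.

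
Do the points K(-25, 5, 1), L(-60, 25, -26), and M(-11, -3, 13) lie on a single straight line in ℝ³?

No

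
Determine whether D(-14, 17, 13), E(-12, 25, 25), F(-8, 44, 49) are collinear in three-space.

DE = (2, 8, 12), DF = (6, 27, 36).
DE × DF = (-36, 0, 6).
The cross product is nonzero, so the points do not lie on one line.

No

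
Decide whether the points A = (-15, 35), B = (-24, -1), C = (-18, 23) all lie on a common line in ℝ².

Yes

AB = (-9, -36), AC = (-3, -12).
det[AB; AC] = (-9)(-12) − (-36)(-3) = 0.
The determinant is zero, so the points are collinear.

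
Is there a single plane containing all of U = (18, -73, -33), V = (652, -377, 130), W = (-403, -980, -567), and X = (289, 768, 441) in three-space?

With U as base: UV = (634, -304, 163), UW = (-421, -907, -534), UX = (271, 841, 474).
UW × UX = (19176, 54840, -108264).
UV · (UW × UX) = -22160808.
Since -22160808 ≠ 0, the four points are not coplanar.

No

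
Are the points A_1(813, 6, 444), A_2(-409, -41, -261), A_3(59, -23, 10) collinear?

No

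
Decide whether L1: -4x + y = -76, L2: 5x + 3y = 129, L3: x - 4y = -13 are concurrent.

Intersecting L1 and L2: solving the 2×2 system gives (x, y) = (21, 8).
Substitute into L3: (1)(21) + (-4)(8) = -11.
But L3 requires -13 ≠ -11, so the three lines have no common point.

No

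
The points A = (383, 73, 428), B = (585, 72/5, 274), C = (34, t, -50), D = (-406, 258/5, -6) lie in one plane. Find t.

Normal to plane ABD: n = (110684/5, 209174, -252791/5); plane equation n·P = 10545934/5.
Requiring n·C = 10545934/5: (209174)t + (16402806/5) = 10545934/5.
So t = -28/5.

-28/5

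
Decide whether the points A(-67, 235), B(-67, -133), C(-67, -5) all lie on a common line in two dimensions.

AB = (0, -368), AC = (0, -240).
Twice the signed area of △ABC is (0)(-240) − (-368)(0) = 0.
The triangle is degenerate (zero area), so the points are collinear.

Yes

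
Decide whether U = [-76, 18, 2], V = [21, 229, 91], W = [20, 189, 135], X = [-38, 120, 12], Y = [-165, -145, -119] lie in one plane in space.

No

The plane through U, V, W has normal n = UV × UW = (12844, -4357, -3669) and equation n·P = -1061908.
Checking the remaining points: n·X = -1054940, n·Y = -1050884.
Since n·X = -1054940 ≠ -1061908, X is off the plane and the points are not all coplanar.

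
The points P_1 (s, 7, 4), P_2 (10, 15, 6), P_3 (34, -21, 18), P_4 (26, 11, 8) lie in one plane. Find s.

The points are coplanar iff P_1P_2 · (P_1P_3 × P_1P_4) = 0.
Expanding, this is linear in s: (24)s + (1872) = 0.
So s = -78.

-78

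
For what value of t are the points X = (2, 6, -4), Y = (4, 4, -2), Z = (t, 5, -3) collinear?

3

Collinearity requires XY × XZ = 0; each component is linear in t.
The y-component gives (2)t + (-6) = 0, so t = 3.
The remaining components then also vanish.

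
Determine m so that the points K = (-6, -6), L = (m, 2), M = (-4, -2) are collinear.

Collinearity: (L − K) must be parallel to (M − K) = (2, 4).
Cross-multiplying the components: (m − (-6))·(4) = (8)·(2).
Solving gives m = -2.

-2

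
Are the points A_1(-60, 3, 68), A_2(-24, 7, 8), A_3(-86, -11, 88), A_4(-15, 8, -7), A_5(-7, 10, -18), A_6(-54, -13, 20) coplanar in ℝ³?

The plane through A_1, A_2, A_3 has normal n = A_1A_2 × A_1A_3 = (-760, 840, -400) and equation n·P = 20920.
Checking the remaining points: n·A_4 = 20920, n·A_5 = 20920, n·A_6 = 22120.
Since n·A_6 = 22120 ≠ 20920, A_6 is off the plane and the points are not all coplanar.

No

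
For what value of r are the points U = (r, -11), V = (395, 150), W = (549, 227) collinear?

The three points are collinear iff det[UV; UW] = 0.
This determinant is linear in r: (-77)r + (5621) = 0, so r = 73.

73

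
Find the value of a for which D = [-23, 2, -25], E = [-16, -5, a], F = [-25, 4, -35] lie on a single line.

10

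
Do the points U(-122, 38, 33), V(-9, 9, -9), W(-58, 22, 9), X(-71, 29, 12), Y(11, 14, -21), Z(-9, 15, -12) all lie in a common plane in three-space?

No

The plane through U, V, W has normal n = UV × UW = (24, 24, 48) and equation n·P = -432.
Checking the remaining points: n·X = -432, n·Y = -408, n·Z = -432.
Since n·Y = -408 ≠ -432, Y is off the plane and the points are not all coplanar.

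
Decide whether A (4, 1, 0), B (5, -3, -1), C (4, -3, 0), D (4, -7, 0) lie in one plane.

Yes

A normal to the plane through A, B, C is n = AB × AC = (-4, 0, -4).
The plane has equation n·P = -16. For D: n·D = -16.
Equal, so D lies in the plane and all four are coplanar.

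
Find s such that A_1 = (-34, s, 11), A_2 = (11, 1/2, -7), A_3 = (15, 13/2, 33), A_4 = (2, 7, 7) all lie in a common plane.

23

Coplanarity ⇔ det[A_1A_2; A_1A_3; A_1A_4] = 0.
Expanding, this is linear in s: (416)s + (-9568) = 0.
So s = 23.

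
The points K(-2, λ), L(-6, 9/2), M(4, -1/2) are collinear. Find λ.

5/2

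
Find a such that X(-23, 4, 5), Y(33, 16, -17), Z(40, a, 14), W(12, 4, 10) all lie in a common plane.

Normal to plane XYW: n = (60, -1050, -420); plane equation n·P = -7680.
Requiring n·Z = -7680: (-1050)a + (-3480) = -7680.
So a = 4.

4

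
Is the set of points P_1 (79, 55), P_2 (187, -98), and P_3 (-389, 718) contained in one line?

P_1P_2 = (108, -153), P_1P_3 = (-468, 663).
Checking proportionality: P_1P_3 = -13/3·P_1P_2, so the vectors are parallel and the points are collinear.

Yes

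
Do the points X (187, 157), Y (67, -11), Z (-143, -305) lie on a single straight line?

XY = (-120, -168), XZ = (-330, -462).
Checking proportionality: XZ = 11/4·XY, so the vectors are parallel and the points are collinear.

Yes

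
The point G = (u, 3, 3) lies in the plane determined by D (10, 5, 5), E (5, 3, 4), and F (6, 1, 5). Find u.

A normal to the plane is n = DE × DF = (-4, 4, 12).
G lies in the plane iff n · DG = 0.
This gives (-4)u + (8) = 0, so u = 2.

2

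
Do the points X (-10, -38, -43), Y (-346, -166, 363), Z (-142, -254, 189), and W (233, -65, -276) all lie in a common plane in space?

No

With X as base: XY = (-336, -128, 406), XZ = (-132, -216, 232), XW = (243, -27, -233).
XZ × XW = (56592, 25620, 56052).
XY · (XZ × XW) = 462840.
Since 462840 ≠ 0, the four points are not coplanar.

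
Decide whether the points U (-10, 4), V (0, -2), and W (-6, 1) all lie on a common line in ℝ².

No

UV = (10, -6), UW = (4, -3).
If collinear, UW would be a scalar multiple of UV. But (10)·(-3) ≠ (-6)·(4) (difference -6), so they are not parallel; the points are not collinear.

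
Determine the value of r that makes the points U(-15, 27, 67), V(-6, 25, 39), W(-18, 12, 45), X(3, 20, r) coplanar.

5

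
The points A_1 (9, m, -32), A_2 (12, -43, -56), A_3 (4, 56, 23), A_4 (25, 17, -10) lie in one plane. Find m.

-13

Coplanarity ⇔ det[A_1A_2; A_1A_3; A_1A_4] = 0.
Expanding, this is linear in m: (-1395)m + (-18135) = 0.
So m = -13.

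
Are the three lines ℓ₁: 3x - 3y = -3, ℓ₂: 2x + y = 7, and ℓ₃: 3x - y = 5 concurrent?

No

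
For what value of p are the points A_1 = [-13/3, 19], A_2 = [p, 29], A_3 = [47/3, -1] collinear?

-43/3

The three points are collinear iff det[A_1A_2; A_1A_3] = 0.
This determinant is linear in p: (-20)p + (-860/3) = 0, so p = -43/3.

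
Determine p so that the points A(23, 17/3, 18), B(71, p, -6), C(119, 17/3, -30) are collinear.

17/3

Collinearity requires AB × AC = 0; each component is linear in p.
The x-component gives (-48)p + (272) = 0, so p = 17/3.
The remaining components then also vanish.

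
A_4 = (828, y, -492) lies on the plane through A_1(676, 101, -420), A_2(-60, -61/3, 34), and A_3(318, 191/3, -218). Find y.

The plane through A_1, A_2, A_3 has equation −7560x − 13860y − 15960z = 192780.
Substituting A_4: (-13860)y + (1592640) = 192780, so y = 101.

101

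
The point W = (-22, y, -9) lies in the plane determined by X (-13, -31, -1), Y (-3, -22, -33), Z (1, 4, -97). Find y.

-23

Coplanarity requires XY · (XZ × XW) = 0.
XY = (10, 9, -32), XZ = (14, 35, -96); the triple product is linear in y with coefficient 512 and constant term 11776.
Setting it to zero: y = -23.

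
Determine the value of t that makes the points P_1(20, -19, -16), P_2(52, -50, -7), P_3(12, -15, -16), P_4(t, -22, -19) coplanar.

Normal to plane P_1P_2P_3: n = (-36, -72, -120); plane equation n·P = 2568.
Requiring n·P_4 = 2568: (-36)t + (3864) = 2568.
So t = 36.

36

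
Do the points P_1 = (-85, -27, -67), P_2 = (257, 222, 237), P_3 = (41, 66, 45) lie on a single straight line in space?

No

P_1P_2 = (342, 249, 304), P_1P_3 = (126, 93, 112).
P_1P_2 × P_1P_3 = (-384, 0, 432).
The cross product is nonzero, so the points do not lie on one line.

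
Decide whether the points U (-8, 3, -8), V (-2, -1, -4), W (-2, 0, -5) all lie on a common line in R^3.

No

UV = (6, -4, 4), UW = (6, -3, 3).
Comparing components 3 and 1: (4)(6) − (6)(3) = 6 ≠ 0, so UV and UW are not parallel and the points are not collinear.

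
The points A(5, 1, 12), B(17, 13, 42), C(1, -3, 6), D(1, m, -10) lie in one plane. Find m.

-3

Coplanarity ⇔ det[AB; AC; AD] = 0.
Expanding, this is linear in m: (-48)m + (-144) = 0.
So m = -3.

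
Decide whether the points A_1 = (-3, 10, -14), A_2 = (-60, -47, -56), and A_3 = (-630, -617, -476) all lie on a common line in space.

A_1A_2 = (-57, -57, -42), A_1A_3 = (-627, -627, -462).
A_1A_2 × A_1A_3 = (0, 0, 0).
The cross product vanishes, so the three points are collinear.

Yes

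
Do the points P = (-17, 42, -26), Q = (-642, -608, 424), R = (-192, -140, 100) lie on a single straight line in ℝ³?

PQ = (-625, -650, 450), PR = (-175, -182, 126).
PQ × PR = (0, 0, 0).
The cross product vanishes, so the three points are collinear.

Yes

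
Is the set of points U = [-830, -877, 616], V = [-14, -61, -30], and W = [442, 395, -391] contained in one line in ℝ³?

Yes

UV = (816, 816, -646), UW = (1272, 1272, -1007).
UV × UW = (0, 0, 0).
The cross product vanishes, so the three points are collinear.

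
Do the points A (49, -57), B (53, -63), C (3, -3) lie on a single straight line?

AB = (4, -6), AC = (-46, 54).
Twice the signed area of △ABC is (4)(54) − (-6)(-46) = -60.
The area is nonzero, so the three points are not collinear.

No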